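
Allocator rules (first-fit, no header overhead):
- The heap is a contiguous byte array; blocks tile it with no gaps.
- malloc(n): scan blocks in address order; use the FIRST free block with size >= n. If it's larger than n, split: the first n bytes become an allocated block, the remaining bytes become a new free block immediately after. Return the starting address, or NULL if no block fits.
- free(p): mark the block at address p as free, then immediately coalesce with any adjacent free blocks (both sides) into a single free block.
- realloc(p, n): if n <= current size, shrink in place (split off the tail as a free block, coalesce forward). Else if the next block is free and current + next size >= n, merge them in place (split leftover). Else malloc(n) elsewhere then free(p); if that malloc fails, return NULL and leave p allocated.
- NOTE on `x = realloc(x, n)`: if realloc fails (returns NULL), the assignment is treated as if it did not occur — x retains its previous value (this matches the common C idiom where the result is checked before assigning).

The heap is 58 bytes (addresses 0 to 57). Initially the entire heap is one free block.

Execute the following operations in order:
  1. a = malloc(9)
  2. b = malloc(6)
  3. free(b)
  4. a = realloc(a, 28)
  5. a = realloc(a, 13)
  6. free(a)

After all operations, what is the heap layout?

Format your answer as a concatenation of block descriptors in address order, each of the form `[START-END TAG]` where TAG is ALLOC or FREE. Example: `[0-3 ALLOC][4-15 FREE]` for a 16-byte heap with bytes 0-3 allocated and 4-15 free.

Op 1: a = malloc(9) -> a = 0; heap: [0-8 ALLOC][9-57 FREE]
Op 2: b = malloc(6) -> b = 9; heap: [0-8 ALLOC][9-14 ALLOC][15-57 FREE]
Op 3: free(b) -> (freed b); heap: [0-8 ALLOC][9-57 FREE]
Op 4: a = realloc(a, 28) -> a = 0; heap: [0-27 ALLOC][28-57 FREE]
Op 5: a = realloc(a, 13) -> a = 0; heap: [0-12 ALLOC][13-57 FREE]
Op 6: free(a) -> (freed a); heap: [0-57 FREE]

Answer: [0-57 FREE]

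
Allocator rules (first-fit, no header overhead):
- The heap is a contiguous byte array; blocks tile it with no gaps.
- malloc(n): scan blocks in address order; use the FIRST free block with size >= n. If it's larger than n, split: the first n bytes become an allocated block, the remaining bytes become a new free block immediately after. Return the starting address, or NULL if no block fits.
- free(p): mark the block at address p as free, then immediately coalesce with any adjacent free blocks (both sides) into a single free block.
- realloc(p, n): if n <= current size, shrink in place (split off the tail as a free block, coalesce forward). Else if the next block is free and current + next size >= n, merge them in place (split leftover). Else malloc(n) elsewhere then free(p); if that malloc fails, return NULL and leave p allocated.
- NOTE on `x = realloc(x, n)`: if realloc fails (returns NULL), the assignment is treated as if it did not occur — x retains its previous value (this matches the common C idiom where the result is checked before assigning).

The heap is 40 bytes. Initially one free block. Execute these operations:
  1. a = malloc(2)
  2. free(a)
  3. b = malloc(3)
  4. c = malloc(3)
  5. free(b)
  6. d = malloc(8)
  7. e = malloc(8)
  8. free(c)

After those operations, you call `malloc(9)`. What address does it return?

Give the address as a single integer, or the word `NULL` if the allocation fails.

Op 1: a = malloc(2) -> a = 0; heap: [0-1 ALLOC][2-39 FREE]
Op 2: free(a) -> (freed a); heap: [0-39 FREE]
Op 3: b = malloc(3) -> b = 0; heap: [0-2 ALLOC][3-39 FREE]
Op 4: c = malloc(3) -> c = 3; heap: [0-2 ALLOC][3-5 ALLOC][6-39 FREE]
Op 5: free(b) -> (freed b); heap: [0-2 FREE][3-5 ALLOC][6-39 FREE]
Op 6: d = malloc(8) -> d = 6; heap: [0-2 FREE][3-5 ALLOC][6-13 ALLOC][14-39 FREE]
Op 7: e = malloc(8) -> e = 14; heap: [0-2 FREE][3-5 ALLOC][6-13 ALLOC][14-21 ALLOC][22-39 FREE]
Op 8: free(c) -> (freed c); heap: [0-5 FREE][6-13 ALLOC][14-21 ALLOC][22-39 FREE]
malloc(9): first-fit scan over [0-5 FREE][6-13 ALLOC][14-21 ALLOC][22-39 FREE] -> 22

Answer: 22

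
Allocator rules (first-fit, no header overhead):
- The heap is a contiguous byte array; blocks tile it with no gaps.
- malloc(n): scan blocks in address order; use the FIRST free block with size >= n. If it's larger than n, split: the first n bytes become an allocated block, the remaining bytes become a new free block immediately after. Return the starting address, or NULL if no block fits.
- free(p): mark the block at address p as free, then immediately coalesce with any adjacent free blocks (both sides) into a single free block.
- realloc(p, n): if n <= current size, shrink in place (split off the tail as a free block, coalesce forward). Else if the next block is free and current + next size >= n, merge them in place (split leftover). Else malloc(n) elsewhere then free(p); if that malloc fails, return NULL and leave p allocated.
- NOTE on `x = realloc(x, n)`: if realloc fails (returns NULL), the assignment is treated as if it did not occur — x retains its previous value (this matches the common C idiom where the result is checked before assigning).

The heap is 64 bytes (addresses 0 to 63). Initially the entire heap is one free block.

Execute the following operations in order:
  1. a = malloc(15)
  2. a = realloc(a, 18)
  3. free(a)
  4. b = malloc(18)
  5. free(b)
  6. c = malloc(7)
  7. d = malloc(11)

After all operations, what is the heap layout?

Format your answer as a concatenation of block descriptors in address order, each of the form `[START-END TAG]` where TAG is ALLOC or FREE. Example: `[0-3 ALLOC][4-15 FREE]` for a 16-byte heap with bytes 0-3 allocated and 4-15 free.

Op 1: a = malloc(15) -> a = 0; heap: [0-14 ALLOC][15-63 FREE]
Op 2: a = realloc(a, 18) -> a = 0; heap: [0-17 ALLOC][18-63 FREE]
Op 3: free(a) -> (freed a); heap: [0-63 FREE]
Op 4: b = malloc(18) -> b = 0; heap: [0-17 ALLOC][18-63 FREE]
Op 5: free(b) -> (freed b); heap: [0-63 FREE]
Op 6: c = malloc(7) -> c = 0; heap: [0-6 ALLOC][7-63 FREE]
Op 7: d = malloc(11) -> d = 7; heap: [0-6 ALLOC][7-17 ALLOC][18-63 FREE]

Answer: [0-6 ALLOC][7-17 ALLOC][18-63 FREE]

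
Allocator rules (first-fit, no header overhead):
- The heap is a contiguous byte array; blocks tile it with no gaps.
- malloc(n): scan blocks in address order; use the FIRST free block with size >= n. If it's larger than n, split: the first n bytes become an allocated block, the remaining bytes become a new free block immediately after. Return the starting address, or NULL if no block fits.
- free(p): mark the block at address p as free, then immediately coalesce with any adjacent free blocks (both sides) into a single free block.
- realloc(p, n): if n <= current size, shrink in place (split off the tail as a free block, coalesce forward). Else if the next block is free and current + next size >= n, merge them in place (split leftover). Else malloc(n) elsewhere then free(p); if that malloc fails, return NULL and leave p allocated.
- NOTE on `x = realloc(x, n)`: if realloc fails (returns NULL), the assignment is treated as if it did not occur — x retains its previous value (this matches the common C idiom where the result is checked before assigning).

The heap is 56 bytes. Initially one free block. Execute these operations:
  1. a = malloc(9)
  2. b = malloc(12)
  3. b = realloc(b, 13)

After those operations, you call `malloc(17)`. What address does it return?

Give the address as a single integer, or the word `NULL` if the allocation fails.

Answer: 22

Derivation:
Op 1: a = malloc(9) -> a = 0; heap: [0-8 ALLOC][9-55 FREE]
Op 2: b = malloc(12) -> b = 9; heap: [0-8 ALLOC][9-20 ALLOC][21-55 FREE]
Op 3: b = realloc(b, 13) -> b = 9; heap: [0-8 ALLOC][9-21 ALLOC][22-55 FREE]
malloc(17): first-fit scan over [0-8 ALLOC][9-21 ALLOC][22-55 FREE] -> 22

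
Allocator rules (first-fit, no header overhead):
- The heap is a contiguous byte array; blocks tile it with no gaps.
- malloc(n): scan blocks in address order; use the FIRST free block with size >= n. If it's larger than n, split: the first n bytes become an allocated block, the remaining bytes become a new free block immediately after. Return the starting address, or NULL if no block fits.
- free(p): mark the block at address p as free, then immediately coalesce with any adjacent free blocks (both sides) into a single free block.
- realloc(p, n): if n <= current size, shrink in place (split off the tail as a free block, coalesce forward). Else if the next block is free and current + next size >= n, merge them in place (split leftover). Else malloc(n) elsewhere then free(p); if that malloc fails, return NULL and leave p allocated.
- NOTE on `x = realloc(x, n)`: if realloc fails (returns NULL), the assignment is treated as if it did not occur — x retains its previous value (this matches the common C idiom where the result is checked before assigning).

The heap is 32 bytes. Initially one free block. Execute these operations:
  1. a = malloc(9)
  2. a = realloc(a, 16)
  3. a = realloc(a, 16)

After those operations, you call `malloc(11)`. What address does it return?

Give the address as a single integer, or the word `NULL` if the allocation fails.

Answer: 16

Derivation:
Op 1: a = malloc(9) -> a = 0; heap: [0-8 ALLOC][9-31 FREE]
Op 2: a = realloc(a, 16) -> a = 0; heap: [0-15 ALLOC][16-31 FREE]
Op 3: a = realloc(a, 16) -> a = 0; heap: [0-15 ALLOC][16-31 FREE]
malloc(11): first-fit scan over [0-15 ALLOC][16-31 FREE] -> 16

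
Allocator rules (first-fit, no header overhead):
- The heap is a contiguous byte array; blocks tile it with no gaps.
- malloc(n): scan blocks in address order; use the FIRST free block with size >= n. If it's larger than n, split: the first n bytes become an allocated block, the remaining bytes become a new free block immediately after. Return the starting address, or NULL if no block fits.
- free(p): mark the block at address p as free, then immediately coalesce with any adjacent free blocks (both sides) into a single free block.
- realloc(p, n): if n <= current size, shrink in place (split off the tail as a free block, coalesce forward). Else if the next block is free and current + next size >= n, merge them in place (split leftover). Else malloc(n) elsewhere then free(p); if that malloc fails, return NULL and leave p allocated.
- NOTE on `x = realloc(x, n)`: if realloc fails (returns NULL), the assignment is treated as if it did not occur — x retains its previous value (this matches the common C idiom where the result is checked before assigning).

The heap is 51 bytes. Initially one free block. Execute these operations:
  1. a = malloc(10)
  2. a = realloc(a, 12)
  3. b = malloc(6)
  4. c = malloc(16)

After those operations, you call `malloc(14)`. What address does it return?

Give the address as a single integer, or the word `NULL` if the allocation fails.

Op 1: a = malloc(10) -> a = 0; heap: [0-9 ALLOC][10-50 FREE]
Op 2: a = realloc(a, 12) -> a = 0; heap: [0-11 ALLOC][12-50 FREE]
Op 3: b = malloc(6) -> b = 12; heap: [0-11 ALLOC][12-17 ALLOC][18-50 FREE]
Op 4: c = malloc(16) -> c = 18; heap: [0-11 ALLOC][12-17 ALLOC][18-33 ALLOC][34-50 FREE]
malloc(14): first-fit scan over [0-11 ALLOC][12-17 ALLOC][18-33 ALLOC][34-50 FREE] -> 34

Answer: 34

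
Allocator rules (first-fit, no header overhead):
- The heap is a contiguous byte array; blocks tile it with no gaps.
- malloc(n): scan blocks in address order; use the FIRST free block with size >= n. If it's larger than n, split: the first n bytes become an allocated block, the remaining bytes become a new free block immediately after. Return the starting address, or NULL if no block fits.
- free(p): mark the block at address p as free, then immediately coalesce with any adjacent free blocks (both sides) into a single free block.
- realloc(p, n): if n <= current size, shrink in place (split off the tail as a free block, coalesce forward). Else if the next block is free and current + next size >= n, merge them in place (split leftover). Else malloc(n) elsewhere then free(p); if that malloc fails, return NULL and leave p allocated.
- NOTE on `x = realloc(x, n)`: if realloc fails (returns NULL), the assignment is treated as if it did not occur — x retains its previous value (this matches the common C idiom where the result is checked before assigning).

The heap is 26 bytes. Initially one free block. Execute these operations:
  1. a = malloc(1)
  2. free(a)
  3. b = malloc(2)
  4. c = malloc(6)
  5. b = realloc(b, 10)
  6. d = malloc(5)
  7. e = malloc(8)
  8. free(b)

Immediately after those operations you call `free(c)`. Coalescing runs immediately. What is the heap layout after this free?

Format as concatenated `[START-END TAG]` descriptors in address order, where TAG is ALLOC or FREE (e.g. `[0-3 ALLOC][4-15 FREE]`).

Op 1: a = malloc(1) -> a = 0; heap: [0-0 ALLOC][1-25 FREE]
Op 2: free(a) -> (freed a); heap: [0-25 FREE]
Op 3: b = malloc(2) -> b = 0; heap: [0-1 ALLOC][2-25 FREE]
Op 4: c = malloc(6) -> c = 2; heap: [0-1 ALLOC][2-7 ALLOC][8-25 FREE]
Op 5: b = realloc(b, 10) -> b = 8; heap: [0-1 FREE][2-7 ALLOC][8-17 ALLOC][18-25 FREE]
Op 6: d = malloc(5) -> d = 18; heap: [0-1 FREE][2-7 ALLOC][8-17 ALLOC][18-22 ALLOC][23-25 FREE]
Op 7: e = malloc(8) -> e = NULL; heap: [0-1 FREE][2-7 ALLOC][8-17 ALLOC][18-22 ALLOC][23-25 FREE]
Op 8: free(b) -> (freed b); heap: [0-1 FREE][2-7 ALLOC][8-17 FREE][18-22 ALLOC][23-25 FREE]
free(c): c = 2 -> block [2-7 ALLOC]; mark free, coalesce with adjacent free neighbors -> [0-17 FREE][18-22 ALLOC][23-25 FREE]

Answer: [0-17 FREE][18-22 ALLOC][23-25 FREE]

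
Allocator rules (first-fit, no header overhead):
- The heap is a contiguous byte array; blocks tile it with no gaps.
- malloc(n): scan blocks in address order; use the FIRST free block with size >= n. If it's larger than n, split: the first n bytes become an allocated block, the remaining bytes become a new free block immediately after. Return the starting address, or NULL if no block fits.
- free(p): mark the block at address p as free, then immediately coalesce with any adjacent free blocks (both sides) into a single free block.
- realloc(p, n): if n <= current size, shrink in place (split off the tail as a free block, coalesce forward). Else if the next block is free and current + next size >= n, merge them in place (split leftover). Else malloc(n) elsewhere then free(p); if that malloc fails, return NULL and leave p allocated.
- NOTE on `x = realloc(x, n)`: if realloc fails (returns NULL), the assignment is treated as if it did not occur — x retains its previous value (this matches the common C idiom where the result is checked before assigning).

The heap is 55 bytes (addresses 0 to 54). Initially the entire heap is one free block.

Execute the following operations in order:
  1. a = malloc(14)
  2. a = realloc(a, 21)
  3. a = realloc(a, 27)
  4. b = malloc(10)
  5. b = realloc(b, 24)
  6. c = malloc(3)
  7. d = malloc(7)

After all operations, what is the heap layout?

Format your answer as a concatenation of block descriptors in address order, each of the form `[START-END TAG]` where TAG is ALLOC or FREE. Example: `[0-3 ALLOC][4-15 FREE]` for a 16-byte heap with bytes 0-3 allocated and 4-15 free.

Op 1: a = malloc(14) -> a = 0; heap: [0-13 ALLOC][14-54 FREE]
Op 2: a = realloc(a, 21) -> a = 0; heap: [0-20 ALLOC][21-54 FREE]
Op 3: a = realloc(a, 27) -> a = 0; heap: [0-26 ALLOC][27-54 FREE]
Op 4: b = malloc(10) -> b = 27; heap: [0-26 ALLOC][27-36 ALLOC][37-54 FREE]
Op 5: b = realloc(b, 24) -> b = 27; heap: [0-26 ALLOC][27-50 ALLOC][51-54 FREE]
Op 6: c = malloc(3) -> c = 51; heap: [0-26 ALLOC][27-50 ALLOC][51-53 ALLOC][54-54 FREE]
Op 7: d = malloc(7) -> d = NULL; heap: [0-26 ALLOC][27-50 ALLOC][51-53 ALLOC][54-54 FREE]

Answer: [0-26 ALLOC][27-50 ALLOC][51-53 ALLOC][54-54 FREE]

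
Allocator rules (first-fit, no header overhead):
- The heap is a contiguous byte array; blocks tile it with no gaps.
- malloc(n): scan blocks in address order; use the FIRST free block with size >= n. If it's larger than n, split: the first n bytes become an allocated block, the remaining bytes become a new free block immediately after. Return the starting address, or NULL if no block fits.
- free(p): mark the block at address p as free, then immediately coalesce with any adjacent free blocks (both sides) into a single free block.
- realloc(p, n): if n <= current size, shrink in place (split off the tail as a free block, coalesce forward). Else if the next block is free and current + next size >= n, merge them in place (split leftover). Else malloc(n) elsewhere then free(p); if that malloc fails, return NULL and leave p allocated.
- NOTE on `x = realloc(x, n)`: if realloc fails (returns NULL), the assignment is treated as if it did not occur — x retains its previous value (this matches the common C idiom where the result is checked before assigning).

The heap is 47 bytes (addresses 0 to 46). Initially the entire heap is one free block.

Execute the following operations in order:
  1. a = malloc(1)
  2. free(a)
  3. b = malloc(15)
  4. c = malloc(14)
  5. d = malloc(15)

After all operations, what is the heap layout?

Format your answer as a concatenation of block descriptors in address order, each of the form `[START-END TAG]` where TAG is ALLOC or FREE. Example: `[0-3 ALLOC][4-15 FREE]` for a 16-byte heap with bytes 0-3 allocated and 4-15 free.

Answer: [0-14 ALLOC][15-28 ALLOC][29-43 ALLOC][44-46 FREE]

Derivation:
Op 1: a = malloc(1) -> a = 0; heap: [0-0 ALLOC][1-46 FREE]
Op 2: free(a) -> (freed a); heap: [0-46 FREE]
Op 3: b = malloc(15) -> b = 0; heap: [0-14 ALLOC][15-46 FREE]
Op 4: c = malloc(14) -> c = 15; heap: [0-14 ALLOC][15-28 ALLOC][29-46 FREE]
Op 5: d = malloc(15) -> d = 29; heap: [0-14 ALLOC][15-28 ALLOC][29-43 ALLOC][44-46 FREE]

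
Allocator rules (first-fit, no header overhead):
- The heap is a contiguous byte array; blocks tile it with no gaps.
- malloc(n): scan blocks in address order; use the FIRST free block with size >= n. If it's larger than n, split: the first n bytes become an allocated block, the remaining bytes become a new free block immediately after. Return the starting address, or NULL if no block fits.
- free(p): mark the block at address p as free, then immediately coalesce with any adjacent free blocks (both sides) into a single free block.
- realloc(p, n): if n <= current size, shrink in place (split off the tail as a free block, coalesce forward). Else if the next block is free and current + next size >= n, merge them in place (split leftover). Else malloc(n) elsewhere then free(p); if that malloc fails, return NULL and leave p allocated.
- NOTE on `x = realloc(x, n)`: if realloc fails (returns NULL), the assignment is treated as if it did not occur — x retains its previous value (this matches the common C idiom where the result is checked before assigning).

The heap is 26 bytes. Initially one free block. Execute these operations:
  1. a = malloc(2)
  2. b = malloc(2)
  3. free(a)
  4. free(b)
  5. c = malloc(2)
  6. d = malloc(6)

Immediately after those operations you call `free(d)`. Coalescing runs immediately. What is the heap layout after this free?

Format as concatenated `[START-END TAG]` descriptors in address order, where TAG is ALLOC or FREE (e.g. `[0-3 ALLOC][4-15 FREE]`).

Op 1: a = malloc(2) -> a = 0; heap: [0-1 ALLOC][2-25 FREE]
Op 2: b = malloc(2) -> b = 2; heap: [0-1 ALLOC][2-3 ALLOC][4-25 FREE]
Op 3: free(a) -> (freed a); heap: [0-1 FREE][2-3 ALLOC][4-25 FREE]
Op 4: free(b) -> (freed b); heap: [0-25 FREE]
Op 5: c = malloc(2) -> c = 0; heap: [0-1 ALLOC][2-25 FREE]
Op 6: d = malloc(6) -> d = 2; heap: [0-1 ALLOC][2-7 ALLOC][8-25 FREE]
free(d): d = 2 -> block [2-7 ALLOC]; mark free, coalesce with adjacent free neighbors -> [0-1 ALLOC][2-25 FREE]

Answer: [0-1 ALLOC][2-25 FREE]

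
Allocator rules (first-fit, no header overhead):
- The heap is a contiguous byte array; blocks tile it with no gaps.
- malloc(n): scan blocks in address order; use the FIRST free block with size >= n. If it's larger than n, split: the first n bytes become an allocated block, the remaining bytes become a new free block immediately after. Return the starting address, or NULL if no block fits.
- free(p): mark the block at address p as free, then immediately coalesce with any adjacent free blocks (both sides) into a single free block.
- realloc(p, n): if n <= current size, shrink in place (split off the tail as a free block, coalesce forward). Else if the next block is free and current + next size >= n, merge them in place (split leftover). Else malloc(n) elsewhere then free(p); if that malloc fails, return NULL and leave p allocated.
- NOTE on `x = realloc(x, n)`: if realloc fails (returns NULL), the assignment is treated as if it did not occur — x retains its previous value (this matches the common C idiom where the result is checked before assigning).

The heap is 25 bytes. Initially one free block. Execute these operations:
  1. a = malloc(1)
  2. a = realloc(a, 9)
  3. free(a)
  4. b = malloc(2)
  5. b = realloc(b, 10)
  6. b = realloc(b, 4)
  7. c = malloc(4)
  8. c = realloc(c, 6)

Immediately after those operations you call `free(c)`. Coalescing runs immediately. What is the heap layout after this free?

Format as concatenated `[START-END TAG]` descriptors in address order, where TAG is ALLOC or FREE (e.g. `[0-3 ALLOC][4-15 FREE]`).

Op 1: a = malloc(1) -> a = 0; heap: [0-0 ALLOC][1-24 FREE]
Op 2: a = realloc(a, 9) -> a = 0; heap: [0-8 ALLOC][9-24 FREE]
Op 3: free(a) -> (freed a); heap: [0-24 FREE]
Op 4: b = malloc(2) -> b = 0; heap: [0-1 ALLOC][2-24 FREE]
Op 5: b = realloc(b, 10) -> b = 0; heap: [0-9 ALLOC][10-24 FREE]
Op 6: b = realloc(b, 4) -> b = 0; heap: [0-3 ALLOC][4-24 FREE]
Op 7: c = malloc(4) -> c = 4; heap: [0-3 ALLOC][4-7 ALLOC][8-24 FREE]
Op 8: c = realloc(c, 6) -> c = 4; heap: [0-3 ALLOC][4-9 ALLOC][10-24 FREE]
free(c): c = 4 -> block [4-9 ALLOC]; mark free, coalesce with adjacent free neighbors -> [0-3 ALLOC][4-24 FREE]

Answer: [0-3 ALLOC][4-24 FREE]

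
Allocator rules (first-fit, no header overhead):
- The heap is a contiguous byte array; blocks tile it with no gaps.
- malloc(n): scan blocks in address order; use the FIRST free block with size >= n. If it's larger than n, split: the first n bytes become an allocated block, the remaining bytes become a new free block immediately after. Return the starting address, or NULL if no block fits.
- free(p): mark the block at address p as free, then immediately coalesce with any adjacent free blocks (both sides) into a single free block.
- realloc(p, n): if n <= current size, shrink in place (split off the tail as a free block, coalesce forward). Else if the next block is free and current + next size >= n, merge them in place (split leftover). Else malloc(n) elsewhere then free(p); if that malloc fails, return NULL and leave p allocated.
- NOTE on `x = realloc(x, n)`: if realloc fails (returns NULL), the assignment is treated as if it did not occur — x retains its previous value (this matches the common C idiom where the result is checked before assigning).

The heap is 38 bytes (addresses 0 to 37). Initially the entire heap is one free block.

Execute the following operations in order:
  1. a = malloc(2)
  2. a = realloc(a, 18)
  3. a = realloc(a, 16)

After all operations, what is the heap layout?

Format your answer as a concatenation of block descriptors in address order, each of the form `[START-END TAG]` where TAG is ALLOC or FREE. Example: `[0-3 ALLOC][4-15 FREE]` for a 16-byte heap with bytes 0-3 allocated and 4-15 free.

Answer: [0-15 ALLOC][16-37 FREE]

Derivation:
Op 1: a = malloc(2) -> a = 0; heap: [0-1 ALLOC][2-37 FREE]
Op 2: a = realloc(a, 18) -> a = 0; heap: [0-17 ALLOC][18-37 FREE]
Op 3: a = realloc(a, 16) -> a = 0; heap: [0-15 ALLOC][16-37 FREE]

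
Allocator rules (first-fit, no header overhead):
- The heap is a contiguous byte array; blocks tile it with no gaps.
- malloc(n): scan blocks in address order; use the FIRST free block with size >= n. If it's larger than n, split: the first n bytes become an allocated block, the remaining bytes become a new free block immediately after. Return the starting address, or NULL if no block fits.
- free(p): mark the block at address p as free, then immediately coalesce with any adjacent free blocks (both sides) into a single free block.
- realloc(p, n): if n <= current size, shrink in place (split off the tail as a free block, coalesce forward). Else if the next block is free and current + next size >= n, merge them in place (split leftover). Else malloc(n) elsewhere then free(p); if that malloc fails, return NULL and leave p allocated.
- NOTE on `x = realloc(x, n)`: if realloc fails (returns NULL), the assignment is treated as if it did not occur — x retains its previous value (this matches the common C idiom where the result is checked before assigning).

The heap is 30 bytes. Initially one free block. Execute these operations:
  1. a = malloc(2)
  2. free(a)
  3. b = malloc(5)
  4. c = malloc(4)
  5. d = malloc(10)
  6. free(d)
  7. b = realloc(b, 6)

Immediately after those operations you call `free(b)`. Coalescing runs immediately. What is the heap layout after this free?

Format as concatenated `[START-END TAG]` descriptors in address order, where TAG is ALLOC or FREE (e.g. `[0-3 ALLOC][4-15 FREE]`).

Op 1: a = malloc(2) -> a = 0; heap: [0-1 ALLOC][2-29 FREE]
Op 2: free(a) -> (freed a); heap: [0-29 FREE]
Op 3: b = malloc(5) -> b = 0; heap: [0-4 ALLOC][5-29 FREE]
Op 4: c = malloc(4) -> c = 5; heap: [0-4 ALLOC][5-8 ALLOC][9-29 FREE]
Op 5: d = malloc(10) -> d = 9; heap: [0-4 ALLOC][5-8 ALLOC][9-18 ALLOC][19-29 FREE]
Op 6: free(d) -> (freed d); heap: [0-4 ALLOC][5-8 ALLOC][9-29 FREE]
Op 7: b = realloc(b, 6) -> b = 9; heap: [0-4 FREE][5-8 ALLOC][9-14 ALLOC][15-29 FREE]
free(b): b = 9 -> block [9-14 ALLOC]; mark free, coalesce with adjacent free neighbors -> [0-4 FREE][5-8 ALLOC][9-29 FREE]

Answer: [0-4 FREE][5-8 ALLOC][9-29 FREE]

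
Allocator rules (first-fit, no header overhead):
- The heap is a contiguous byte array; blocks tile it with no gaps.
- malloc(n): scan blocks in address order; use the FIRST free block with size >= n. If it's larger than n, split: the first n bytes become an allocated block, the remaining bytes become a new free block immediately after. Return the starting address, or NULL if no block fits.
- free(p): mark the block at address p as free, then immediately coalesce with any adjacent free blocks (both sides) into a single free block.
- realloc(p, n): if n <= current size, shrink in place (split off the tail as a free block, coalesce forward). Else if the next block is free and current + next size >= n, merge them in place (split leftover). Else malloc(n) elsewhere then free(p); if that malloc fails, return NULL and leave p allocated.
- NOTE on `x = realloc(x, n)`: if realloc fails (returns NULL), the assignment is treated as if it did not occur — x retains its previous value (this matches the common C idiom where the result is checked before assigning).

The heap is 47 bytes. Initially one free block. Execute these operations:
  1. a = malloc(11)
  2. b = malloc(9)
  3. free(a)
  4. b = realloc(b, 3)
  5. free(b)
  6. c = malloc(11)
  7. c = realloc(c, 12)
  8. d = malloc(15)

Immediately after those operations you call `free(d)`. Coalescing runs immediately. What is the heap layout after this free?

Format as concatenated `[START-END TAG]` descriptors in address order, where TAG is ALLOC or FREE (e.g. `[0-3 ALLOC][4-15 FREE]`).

Op 1: a = malloc(11) -> a = 0; heap: [0-10 ALLOC][11-46 FREE]
Op 2: b = malloc(9) -> b = 11; heap: [0-10 ALLOC][11-19 ALLOC][20-46 FREE]
Op 3: free(a) -> (freed a); heap: [0-10 FREE][11-19 ALLOC][20-46 FREE]
Op 4: b = realloc(b, 3) -> b = 11; heap: [0-10 FREE][11-13 ALLOC][14-46 FREE]
Op 5: free(b) -> (freed b); heap: [0-46 FREE]
Op 6: c = malloc(11) -> c = 0; heap: [0-10 ALLOC][11-46 FREE]
Op 7: c = realloc(c, 12) -> c = 0; heap: [0-11 ALLOC][12-46 FREE]
Op 8: d = malloc(15) -> d = 12; heap: [0-11 ALLOC][12-26 ALLOC][27-46 FREE]
free(d): d = 12 -> block [12-26 ALLOC]; mark free, coalesce with adjacent free neighbors -> [0-11 ALLOC][12-46 FREE]

Answer: [0-11 ALLOC][12-46 FREE]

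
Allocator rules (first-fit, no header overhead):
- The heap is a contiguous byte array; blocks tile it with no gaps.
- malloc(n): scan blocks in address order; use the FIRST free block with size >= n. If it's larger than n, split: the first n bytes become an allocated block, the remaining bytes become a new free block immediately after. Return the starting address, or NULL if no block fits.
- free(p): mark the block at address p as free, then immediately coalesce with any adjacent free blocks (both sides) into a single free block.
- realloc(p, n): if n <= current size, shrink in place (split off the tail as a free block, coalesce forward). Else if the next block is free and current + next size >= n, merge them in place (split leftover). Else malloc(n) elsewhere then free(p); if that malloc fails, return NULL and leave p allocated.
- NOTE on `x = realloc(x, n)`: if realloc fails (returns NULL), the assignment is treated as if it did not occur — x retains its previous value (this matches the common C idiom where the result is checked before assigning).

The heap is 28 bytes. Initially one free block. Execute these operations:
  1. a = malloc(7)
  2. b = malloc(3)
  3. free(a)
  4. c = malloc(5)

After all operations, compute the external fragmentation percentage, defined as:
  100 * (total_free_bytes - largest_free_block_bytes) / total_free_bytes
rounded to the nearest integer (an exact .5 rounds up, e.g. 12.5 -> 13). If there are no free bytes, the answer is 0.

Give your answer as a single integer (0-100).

Answer: 10

Derivation:
Op 1: a = malloc(7) -> a = 0; heap: [0-6 ALLOC][7-27 FREE]
Op 2: b = malloc(3) -> b = 7; heap: [0-6 ALLOC][7-9 ALLOC][10-27 FREE]
Op 3: free(a) -> (freed a); heap: [0-6 FREE][7-9 ALLOC][10-27 FREE]
Op 4: c = malloc(5) -> c = 0; heap: [0-4 ALLOC][5-6 FREE][7-9 ALLOC][10-27 FREE]
Free blocks: [2 18] total_free=20 largest=18 -> 100*(20-18)/20 = 200/20 = 10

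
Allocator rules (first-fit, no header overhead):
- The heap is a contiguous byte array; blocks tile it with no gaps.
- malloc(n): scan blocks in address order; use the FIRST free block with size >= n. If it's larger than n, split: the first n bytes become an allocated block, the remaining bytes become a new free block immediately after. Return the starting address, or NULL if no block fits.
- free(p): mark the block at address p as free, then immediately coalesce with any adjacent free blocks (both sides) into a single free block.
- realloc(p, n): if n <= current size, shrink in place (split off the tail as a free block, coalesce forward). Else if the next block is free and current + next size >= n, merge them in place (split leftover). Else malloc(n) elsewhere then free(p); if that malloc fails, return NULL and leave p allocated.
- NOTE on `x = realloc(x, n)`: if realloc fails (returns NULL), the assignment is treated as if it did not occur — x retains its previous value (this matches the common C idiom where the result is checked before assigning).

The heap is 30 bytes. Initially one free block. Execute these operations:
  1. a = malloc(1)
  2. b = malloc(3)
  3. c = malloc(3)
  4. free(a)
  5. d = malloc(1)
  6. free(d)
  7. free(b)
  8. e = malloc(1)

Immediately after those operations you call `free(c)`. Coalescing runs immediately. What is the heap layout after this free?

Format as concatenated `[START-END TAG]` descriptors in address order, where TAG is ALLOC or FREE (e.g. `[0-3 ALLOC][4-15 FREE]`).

Op 1: a = malloc(1) -> a = 0; heap: [0-0 ALLOC][1-29 FREE]
Op 2: b = malloc(3) -> b = 1; heap: [0-0 ALLOC][1-3 ALLOC][4-29 FREE]
Op 3: c = malloc(3) -> c = 4; heap: [0-0 ALLOC][1-3 ALLOC][4-6 ALLOC][7-29 FREE]
Op 4: free(a) -> (freed a); heap: [0-0 FREE][1-3 ALLOC][4-6 ALLOC][7-29 FREE]
Op 5: d = malloc(1) -> d = 0; heap: [0-0 ALLOC][1-3 ALLOC][4-6 ALLOC][7-29 FREE]
Op 6: free(d) -> (freed d); heap: [0-0 FREE][1-3 ALLOC][4-6 ALLOC][7-29 FREE]
Op 7: free(b) -> (freed b); heap: [0-3 FREE][4-6 ALLOC][7-29 FREE]
Op 8: e = malloc(1) -> e = 0; heap: [0-0 ALLOC][1-3 FREE][4-6 ALLOC][7-29 FREE]
free(c): c = 4 -> block [4-6 ALLOC]; mark free, coalesce with adjacent free neighbors -> [0-0 ALLOC][1-29 FREE]

Answer: [0-0 ALLOC][1-29 FREE]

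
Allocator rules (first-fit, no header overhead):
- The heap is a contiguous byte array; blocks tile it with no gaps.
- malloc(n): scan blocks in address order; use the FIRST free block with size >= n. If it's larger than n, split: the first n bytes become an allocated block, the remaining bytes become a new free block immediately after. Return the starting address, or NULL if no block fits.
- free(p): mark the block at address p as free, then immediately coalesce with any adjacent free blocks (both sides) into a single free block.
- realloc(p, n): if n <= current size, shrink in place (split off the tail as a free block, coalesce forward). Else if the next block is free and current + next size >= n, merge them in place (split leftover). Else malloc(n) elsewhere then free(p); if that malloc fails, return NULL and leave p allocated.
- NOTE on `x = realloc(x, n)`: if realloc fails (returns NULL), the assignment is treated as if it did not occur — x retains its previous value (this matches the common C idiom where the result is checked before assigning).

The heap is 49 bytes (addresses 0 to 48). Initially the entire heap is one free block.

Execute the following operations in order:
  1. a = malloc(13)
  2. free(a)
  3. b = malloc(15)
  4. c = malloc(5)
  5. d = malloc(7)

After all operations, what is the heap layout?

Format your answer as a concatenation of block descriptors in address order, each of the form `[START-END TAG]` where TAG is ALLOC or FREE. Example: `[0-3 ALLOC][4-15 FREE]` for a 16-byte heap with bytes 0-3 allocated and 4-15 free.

Op 1: a = malloc(13) -> a = 0; heap: [0-12 ALLOC][13-48 FREE]
Op 2: free(a) -> (freed a); heap: [0-48 FREE]
Op 3: b = malloc(15) -> b = 0; heap: [0-14 ALLOC][15-48 FREE]
Op 4: c = malloc(5) -> c = 15; heap: [0-14 ALLOC][15-19 ALLOC][20-48 FREE]
Op 5: d = malloc(7) -> d = 20; heap: [0-14 ALLOC][15-19 ALLOC][20-26 ALLOC][27-48 FREE]

Answer: [0-14 ALLOC][15-19 ALLOC][20-26 ALLOC][27-48 FREE]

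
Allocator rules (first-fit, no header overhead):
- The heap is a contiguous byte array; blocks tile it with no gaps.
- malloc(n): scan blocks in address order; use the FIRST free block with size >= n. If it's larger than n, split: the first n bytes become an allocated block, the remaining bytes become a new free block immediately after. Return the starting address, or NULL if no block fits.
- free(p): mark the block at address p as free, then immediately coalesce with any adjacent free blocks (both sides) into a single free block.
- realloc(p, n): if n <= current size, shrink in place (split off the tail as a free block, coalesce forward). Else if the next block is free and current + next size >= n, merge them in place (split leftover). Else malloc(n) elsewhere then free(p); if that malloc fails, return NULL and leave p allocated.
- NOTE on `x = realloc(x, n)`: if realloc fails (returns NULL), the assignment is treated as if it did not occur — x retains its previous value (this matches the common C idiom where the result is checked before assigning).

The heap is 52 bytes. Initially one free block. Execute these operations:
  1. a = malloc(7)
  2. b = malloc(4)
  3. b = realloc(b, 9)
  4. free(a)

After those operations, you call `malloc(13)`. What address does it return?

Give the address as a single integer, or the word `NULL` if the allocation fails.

Answer: 16

Derivation:
Op 1: a = malloc(7) -> a = 0; heap: [0-6 ALLOC][7-51 FREE]
Op 2: b = malloc(4) -> b = 7; heap: [0-6 ALLOC][7-10 ALLOC][11-51 FREE]
Op 3: b = realloc(b, 9) -> b = 7; heap: [0-6 ALLOC][7-15 ALLOC][16-51 FREE]
Op 4: free(a) -> (freed a); heap: [0-6 FREE][7-15 ALLOC][16-51 FREE]
malloc(13): first-fit scan over [0-6 FREE][7-15 ALLOC][16-51 FREE] -> 16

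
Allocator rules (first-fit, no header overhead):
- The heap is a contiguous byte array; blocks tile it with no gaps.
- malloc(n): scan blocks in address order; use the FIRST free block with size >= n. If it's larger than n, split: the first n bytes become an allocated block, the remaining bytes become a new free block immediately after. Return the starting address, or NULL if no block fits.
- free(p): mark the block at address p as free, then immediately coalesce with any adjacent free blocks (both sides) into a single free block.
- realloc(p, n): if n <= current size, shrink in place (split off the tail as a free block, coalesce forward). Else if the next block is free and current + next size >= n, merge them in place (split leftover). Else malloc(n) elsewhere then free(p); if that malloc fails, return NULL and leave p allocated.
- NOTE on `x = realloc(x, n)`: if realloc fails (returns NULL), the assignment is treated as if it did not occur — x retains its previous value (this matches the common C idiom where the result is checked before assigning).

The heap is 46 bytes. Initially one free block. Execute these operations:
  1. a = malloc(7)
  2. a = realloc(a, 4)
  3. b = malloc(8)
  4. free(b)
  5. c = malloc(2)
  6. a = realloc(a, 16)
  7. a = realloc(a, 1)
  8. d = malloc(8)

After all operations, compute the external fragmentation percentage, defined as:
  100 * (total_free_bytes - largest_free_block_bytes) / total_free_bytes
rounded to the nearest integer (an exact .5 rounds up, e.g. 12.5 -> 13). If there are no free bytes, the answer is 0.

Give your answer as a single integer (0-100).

Answer: 11

Derivation:
Op 1: a = malloc(7) -> a = 0; heap: [0-6 ALLOC][7-45 FREE]
Op 2: a = realloc(a, 4) -> a = 0; heap: [0-3 ALLOC][4-45 FREE]
Op 3: b = malloc(8) -> b = 4; heap: [0-3 ALLOC][4-11 ALLOC][12-45 FREE]
Op 4: free(b) -> (freed b); heap: [0-3 ALLOC][4-45 FREE]
Op 5: c = malloc(2) -> c = 4; heap: [0-3 ALLOC][4-5 ALLOC][6-45 FREE]
Op 6: a = realloc(a, 16) -> a = 6; heap: [0-3 FREE][4-5 ALLOC][6-21 ALLOC][22-45 FREE]
Op 7: a = realloc(a, 1) -> a = 6; heap: [0-3 FREE][4-5 ALLOC][6-6 ALLOC][7-45 FREE]
Op 8: d = malloc(8) -> d = 7; heap: [0-3 FREE][4-5 ALLOC][6-6 ALLOC][7-14 ALLOC][15-45 FREE]
Free blocks: [4 31] total_free=35 largest=31 -> 100*(35-31)/35 = 400/35 ≈ 11.429 -> rounds to 11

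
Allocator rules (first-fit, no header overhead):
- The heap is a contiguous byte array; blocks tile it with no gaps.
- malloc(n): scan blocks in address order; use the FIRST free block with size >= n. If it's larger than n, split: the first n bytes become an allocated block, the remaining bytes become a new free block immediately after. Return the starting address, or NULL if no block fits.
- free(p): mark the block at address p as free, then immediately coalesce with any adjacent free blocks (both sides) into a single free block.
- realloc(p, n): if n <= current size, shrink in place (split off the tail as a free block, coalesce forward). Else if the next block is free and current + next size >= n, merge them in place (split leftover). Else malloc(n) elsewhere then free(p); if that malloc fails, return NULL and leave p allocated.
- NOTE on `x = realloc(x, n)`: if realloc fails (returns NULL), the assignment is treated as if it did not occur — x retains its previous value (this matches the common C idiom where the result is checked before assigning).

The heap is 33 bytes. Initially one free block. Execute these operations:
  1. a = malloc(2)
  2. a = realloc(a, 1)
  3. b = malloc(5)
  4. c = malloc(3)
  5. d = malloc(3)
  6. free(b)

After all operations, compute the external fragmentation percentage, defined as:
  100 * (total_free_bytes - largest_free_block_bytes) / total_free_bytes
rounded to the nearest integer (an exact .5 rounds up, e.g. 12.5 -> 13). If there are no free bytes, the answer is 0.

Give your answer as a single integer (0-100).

Op 1: a = malloc(2) -> a = 0; heap: [0-1 ALLOC][2-32 FREE]
Op 2: a = realloc(a, 1) -> a = 0; heap: [0-0 ALLOC][1-32 FREE]
Op 3: b = malloc(5) -> b = 1; heap: [0-0 ALLOC][1-5 ALLOC][6-32 FREE]
Op 4: c = malloc(3) -> c = 6; heap: [0-0 ALLOC][1-5 ALLOC][6-8 ALLOC][9-32 FREE]
Op 5: d = malloc(3) -> d = 9; heap: [0-0 ALLOC][1-5 ALLOC][6-8 ALLOC][9-11 ALLOC][12-32 FREE]
Op 6: free(b) -> (freed b); heap: [0-0 ALLOC][1-5 FREE][6-8 ALLOC][9-11 ALLOC][12-32 FREE]
Free blocks: [5 21] total_free=26 largest=21 -> 100*(26-21)/26 = 500/26 ≈ 19.231 -> rounds to 19

Answer: 19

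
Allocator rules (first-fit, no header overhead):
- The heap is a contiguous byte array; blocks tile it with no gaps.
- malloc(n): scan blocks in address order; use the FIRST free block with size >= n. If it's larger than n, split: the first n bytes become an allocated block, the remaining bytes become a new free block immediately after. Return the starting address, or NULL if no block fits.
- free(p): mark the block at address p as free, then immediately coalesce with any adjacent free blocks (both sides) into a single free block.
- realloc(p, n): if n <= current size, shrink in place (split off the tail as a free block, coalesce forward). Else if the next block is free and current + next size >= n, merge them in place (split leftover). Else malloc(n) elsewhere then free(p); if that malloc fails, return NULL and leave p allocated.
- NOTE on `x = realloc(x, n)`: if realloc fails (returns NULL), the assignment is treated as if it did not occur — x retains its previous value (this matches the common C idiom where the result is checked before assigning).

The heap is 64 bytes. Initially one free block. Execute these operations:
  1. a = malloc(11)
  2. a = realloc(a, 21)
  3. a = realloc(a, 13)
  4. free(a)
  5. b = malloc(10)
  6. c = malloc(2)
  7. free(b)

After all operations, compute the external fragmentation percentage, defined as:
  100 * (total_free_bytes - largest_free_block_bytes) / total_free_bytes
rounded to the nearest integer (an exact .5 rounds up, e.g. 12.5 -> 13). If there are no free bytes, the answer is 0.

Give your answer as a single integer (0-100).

Op 1: a = malloc(11) -> a = 0; heap: [0-10 ALLOC][11-63 FREE]
Op 2: a = realloc(a, 21) -> a = 0; heap: [0-20 ALLOC][21-63 FREE]
Op 3: a = realloc(a, 13) -> a = 0; heap: [0-12 ALLOC][13-63 FREE]
Op 4: free(a) -> (freed a); heap: [0-63 FREE]
Op 5: b = malloc(10) -> b = 0; heap: [0-9 ALLOC][10-63 FREE]
Op 6: c = malloc(2) -> c = 10; heap: [0-9 ALLOC][10-11 ALLOC][12-63 FREE]
Op 7: free(b) -> (freed b); heap: [0-9 FREE][10-11 ALLOC][12-63 FREE]
Free blocks: [10 52] total_free=62 largest=52 -> 100*(62-52)/62 = 1000/62 ≈ 16.129 -> rounds to 16

Answer: 16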